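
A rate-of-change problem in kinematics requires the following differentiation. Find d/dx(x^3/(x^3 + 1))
Quotient rule: (f/g)'=(f'g - fg')/g²
f=x^3, f'=3x^2
g=x^3+1, g'=3x^2

Answer: (3x^2·(x^3+1)-3x^5)/(x^3+1)²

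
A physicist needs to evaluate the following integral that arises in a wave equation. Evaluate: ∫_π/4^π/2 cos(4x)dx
Antiderivative: sin(4x)/4
Evaluate at bounds: [sin(4·π/2)/4] - [sin(4·π/4)/4]
=((0) - (0))/4=0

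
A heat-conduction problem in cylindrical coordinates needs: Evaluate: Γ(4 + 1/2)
Γ(n+1/2)=(2n)!√π/(4^n·n!)
=40320√π/(256·24)=(105/16)·√π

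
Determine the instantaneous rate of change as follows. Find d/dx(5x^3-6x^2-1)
Power rule: d/dx(ax^n) = n·a·x^(n-1)
Term by term: 15·x^2-12·x

Answer: 15x^2-12x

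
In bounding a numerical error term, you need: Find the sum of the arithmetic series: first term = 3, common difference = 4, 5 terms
Last term: a_n = 3 + (5 - 1)·4 = 19
Sum = n(a_1 + a_n)/2 = 5(3 + 19)/2 = 55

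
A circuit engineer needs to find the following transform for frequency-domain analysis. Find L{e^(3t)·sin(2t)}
First shifting: L{e^(at)f(t)} = F(s-a)
L{sin(2t)} = 2/(s²+4)
Shift: 2/((s-3)²+4)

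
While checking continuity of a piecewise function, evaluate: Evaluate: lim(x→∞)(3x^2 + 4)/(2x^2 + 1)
Divide numerator and denominator by x^2:
lim (3+4/x^2)/(2+1/x^2)=3/2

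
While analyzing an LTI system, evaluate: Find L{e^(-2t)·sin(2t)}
First shifting: L{e^(at)f(t)} = F(s-a)
L{sin(2t)} = 2/(s² + 4)
Shift: 2/((s + 2)² + 4)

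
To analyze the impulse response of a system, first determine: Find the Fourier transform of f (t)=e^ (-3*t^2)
The Fourier transform of a Gaussian e^(-a*t^2) is sqrt(pi/a)*e^(-omega^2/(4a)).
With a=3: F(omega)=sqrt(pi/3)*e^(-omega^2/12)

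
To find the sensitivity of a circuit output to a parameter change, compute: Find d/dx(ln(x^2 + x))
Chain rule: d/dx[ln(u)]=u'/u where u=x^2 + x
u'=2x + 1

Answer: (2x + 1)/(x^2 + x)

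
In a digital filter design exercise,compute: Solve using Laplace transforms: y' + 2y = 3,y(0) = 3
Take L of both sides: sY(s)-3+2Y(s)=3/s
Y(s)(s+2)=3/s+3
Y(s)=3/(s(s+2))+3/(s+2)
Partial fractions: 3/(s(s+2))=(3/2)/s - (3/2)/(s+2)
So Y(s)=(3/2)/s+(3/2)/(s+2)
Inverse transform (L^(-1){1/s}=1, L^(-1){1/(s+2)}=e^(-2t)):

Answer: y(t)=3/2+(3/2)·e^(-2t)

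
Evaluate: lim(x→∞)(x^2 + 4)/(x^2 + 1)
Divide numerator and denominator by x^2:
lim (1+4/x^2)/(1+1/x^2)=1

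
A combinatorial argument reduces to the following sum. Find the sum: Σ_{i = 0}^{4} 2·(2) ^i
Geometric series: S=a(1 - r^n)/(1 - r)
a=2, r=2, n=5
S=2(1 - 32)/-1=62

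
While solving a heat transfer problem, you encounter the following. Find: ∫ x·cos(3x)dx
By parts: u = x, dv = cos(3x) dx
du = dx, v = sin(3x)/3
= x·sin(3x)/3+cos(3x)/3²+C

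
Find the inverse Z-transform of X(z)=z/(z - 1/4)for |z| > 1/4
Standard pair: z/(z-a) <-> a^n*u[n] for causal signals
With a=1/4: x[n]=(1/4)^n*u[n]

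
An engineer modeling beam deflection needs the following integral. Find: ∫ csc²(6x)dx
Since d/dx[-cot(6x)] = 6csc²(6x), integral = -cot(6x)/6 + C

Answer: (-1/6)cot(6x) + C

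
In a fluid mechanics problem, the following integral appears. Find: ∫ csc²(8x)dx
Since d/dx[-cot(8x)]=8csc²(8x), integral=-cot(8x)/8+C

Answer: (-1/8)cot(8x)+C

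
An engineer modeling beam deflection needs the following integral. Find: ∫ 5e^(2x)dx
Since d/dx[e^(2x)]=2e^(2x), we get 5/2 e^(2x) + C

Answer: (5/2)e^(2x) + C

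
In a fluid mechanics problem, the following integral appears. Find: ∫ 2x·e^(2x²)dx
Let u=2x², du=4x dx
∫ (1/2)e^u du=e^u/2 + C

Answer: e^(2x²)/2 + C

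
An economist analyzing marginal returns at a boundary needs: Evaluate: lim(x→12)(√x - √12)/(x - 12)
Multiply by conjugate (√x + √12)/(√x + √12):
=(x - 12)/((x - 12)(√x + √12))=1/(√x + √12)
As x → 12: 1/(2√12)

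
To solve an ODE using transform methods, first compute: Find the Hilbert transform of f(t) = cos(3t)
The Hilbert transform shifts each frequency component by -pi/2.
H{cos(wt)} = sin(wt)
With w = 3: H{cos(3t)} = sin(3t)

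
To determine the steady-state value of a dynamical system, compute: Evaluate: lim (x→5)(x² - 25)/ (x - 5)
Factor: (x² - 25) = (x-5)(x + 5)
Cancel (x-5): lim(x→5) (x + 5) = 10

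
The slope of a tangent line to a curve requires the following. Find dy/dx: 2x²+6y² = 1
Differentiate: 4x+12y·(dy/dx)=0
dy/dx=-4x/(12y)=-(1/3)·(x/y)

Answer: dy/dx=-(1/3)·(x/y)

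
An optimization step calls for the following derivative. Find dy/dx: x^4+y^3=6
Differentiate: 4x^3 + 3y^2·(dy/dx)=0
dy/dx=-4x^3/(3y^2)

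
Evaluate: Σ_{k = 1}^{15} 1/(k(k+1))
Partial fractions: 1/(k(k+1)) = 1/k - 1/(k+1)
Telescoping sum: 1(1-1/16) = 1·15/16

Answer: 15/16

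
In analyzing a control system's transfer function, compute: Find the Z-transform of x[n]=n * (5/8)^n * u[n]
Using the property Z{n * a^n * u[n]} = az/(z-a)^2
With a = 5/8: X(z) = (5/8)z/(z - 5/8)^2, |z| > 5/8

Answer: (5/8)z/(z - 5/8)^2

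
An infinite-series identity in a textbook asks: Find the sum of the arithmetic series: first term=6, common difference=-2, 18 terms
Last term: a_n = 6 + (18 - 1)·-2 = -28
Sum = n(a_1 + a_n)/2 = 18(6 + (-28))/2 = -198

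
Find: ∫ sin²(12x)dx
Using identity sin²(u) = (1 - cos(2u))/2:
∫ (1 - cos(24x))/2 dx = x/2 - sin(24x)/48+C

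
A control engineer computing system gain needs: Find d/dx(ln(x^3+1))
Chain rule: d/dx[ln(u)] = u'/u where u = x^3+1
u' = 3x^2

Answer: (3x^2)/(x^3+1)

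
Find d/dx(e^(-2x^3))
Chain rule: d/dx[e^u]=e^u · u' where u=-2x^3
u'=-6x^2

Answer: -6x^2·e^(-2x^3)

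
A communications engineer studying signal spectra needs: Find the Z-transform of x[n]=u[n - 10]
Using the time-shift property: Z{u[n-10]} = z^(-10)*z/(z-1)
= z^(-9)/(z-1)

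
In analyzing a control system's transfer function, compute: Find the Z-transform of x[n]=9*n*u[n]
Z{n * u[n]} = z/(z-1)^2
By linearity: Z{9 * n * u[n]} = 9z/(z-1)^2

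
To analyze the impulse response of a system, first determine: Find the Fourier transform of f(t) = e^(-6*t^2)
The Fourier transform of a Gaussian e^(-a*t^2) is sqrt(pi/a)*e^(-omega^2/(4a)).
With a=6: F(omega)=sqrt(pi/6)*e^(-omega^2/24)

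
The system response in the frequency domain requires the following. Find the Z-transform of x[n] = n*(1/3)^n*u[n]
Using the property Z{n*a^n*u[n]}=az/(z-a)^2
With a=1/3: X(z)=(1/3)z/(z - 1/3)^2, |z| > 1/3

Answer: (1/3)z/(z - 1/3)^2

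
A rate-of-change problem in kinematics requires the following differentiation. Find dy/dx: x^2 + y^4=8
Differentiate: 2x+4y^3·(dy/dx) = 0
dy/dx = -2x/(4y^3)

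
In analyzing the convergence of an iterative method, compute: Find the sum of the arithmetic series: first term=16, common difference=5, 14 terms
Last term: a_n = 16+(14-1)·5 = 81
Sum = n(a_1+a_n)/2 = 14(16+81)/2 = 679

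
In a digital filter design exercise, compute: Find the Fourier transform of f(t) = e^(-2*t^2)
The Fourier transform of a Gaussian e^(-a * t^2) is sqrt(pi/a) * e^(-omega^2/(4a)).
With a = 2: F(omega) = sqrt(pi/2) * e^(-omega^2/8)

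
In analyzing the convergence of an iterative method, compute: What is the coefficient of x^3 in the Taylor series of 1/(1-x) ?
1/(1-x)=Σ x^n for |x|<1
All coefficients are 1

Answer: 1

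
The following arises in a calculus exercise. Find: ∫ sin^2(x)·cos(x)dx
Let u=sin(x), du=cos(x) dx
∫ u^2 du=u^3/3+C

Answer: sin^3(x)/3+C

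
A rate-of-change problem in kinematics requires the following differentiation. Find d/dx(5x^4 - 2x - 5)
Power rule: d/dx(ax^n)=n·a·x^(n-1)
Term by term: 20·x^3-2

Answer: 20x^3-2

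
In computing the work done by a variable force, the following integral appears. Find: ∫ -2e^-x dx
Since d/dx[e^-x] = - e^-x, we get 2e^-x + C

Answer: 2e^-x + C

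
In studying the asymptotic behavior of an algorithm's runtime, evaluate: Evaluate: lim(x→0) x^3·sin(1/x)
Squeeze theorem: -|x^3| ≤ x^3·sin(1/x) ≤ |x^3|
Since x^3 → 0 as x → 0, by squeeze theorem the limit is 0

Answer: 0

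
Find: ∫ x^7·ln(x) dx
By parts: u=ln(x), dv=x^7 dx
du=1/x dx, v=x^8/8
=x^8·ln(x)/8 - ∫ x^7/8 dx
=x^8·ln(x)/8 - x^8/64 + C

Answer: x^8(ln(x)/8 - 1/64) + C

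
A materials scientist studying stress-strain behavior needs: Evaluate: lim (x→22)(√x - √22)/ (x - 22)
Multiply by conjugate (√x+√22)/(√x+√22):
= (x - 22)/((x - 22)(√x+√22)) = 1/(√x+√22)
As x → 22: 1/(2√22)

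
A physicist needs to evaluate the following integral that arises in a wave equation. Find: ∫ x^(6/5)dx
Power rule: ∫ x^(6/5) dx=x^(11/5)/(11/5) + C

Answer: (5/11)·x^(11/5) + C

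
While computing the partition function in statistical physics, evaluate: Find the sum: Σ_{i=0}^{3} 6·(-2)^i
Geometric series: S=a(1 - r^n)/(1 - r)
a=6, r=-2, n=4
S=6(1 - 16)/3=-30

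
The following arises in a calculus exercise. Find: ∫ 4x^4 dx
Using power rule: ∫ 4x^4 dx=4/5 x^5 + C=(4/5)x^5 + C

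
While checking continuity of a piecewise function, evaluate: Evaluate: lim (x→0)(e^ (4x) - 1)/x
L'Hôpital (0/0): lim 4e^(4x)/1 = 4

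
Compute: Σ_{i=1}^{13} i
Using formula: Σ i^1 = n(n+1)/2 = 13·14/2 = 91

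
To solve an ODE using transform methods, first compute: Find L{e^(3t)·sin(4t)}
First shifting: L{e^(at)f(t)} = F(s-a)
L{sin(4t)} = 4/(s² + 16)
Shift: 4/((s-3)² + 16)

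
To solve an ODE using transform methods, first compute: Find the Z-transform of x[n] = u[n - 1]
Using the time-shift property: Z{u[n-1]} = z^(-1) * z/(z-1)
= z^(0)/(z-1)

Answer: 1/(z-1)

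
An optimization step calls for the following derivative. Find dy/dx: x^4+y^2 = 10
Differentiate: 4x^3 + 2y·(dy/dx)=0
dy/dx=-4x^3/(2y)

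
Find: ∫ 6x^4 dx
Using power rule: ∫ 6x^4 dx = 6/5 x^5 + C = (6/5)x^5 + C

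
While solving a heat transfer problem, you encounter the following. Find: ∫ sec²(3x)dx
Since d/dx[tan(3x)] = 3sec²(3x), integral = tan(3x)/3 + C

Answer: (1/3)tan(3x) + C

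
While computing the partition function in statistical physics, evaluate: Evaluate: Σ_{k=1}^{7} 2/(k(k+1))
Partial fractions: 2/(k(k+1))=2/k - 2/(k+1)
Telescoping sum: 2(1-1/8)=2·7/8

Answer: 7/4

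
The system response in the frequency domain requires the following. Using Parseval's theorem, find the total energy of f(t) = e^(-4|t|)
Parseval's theorem: E = integral |f(t)|^2 dt = (1/2pi) integral |F(omega)|^2 domega
E = integral_{-inf}^{inf} e^(-8|t|) dt = 2 * integral_0^inf e^(-8t) dt = 2/(2 * 4) = 1/4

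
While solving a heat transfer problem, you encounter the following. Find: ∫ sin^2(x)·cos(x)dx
Let u = sin(x), du = cos(x) dx
∫ u^2 du = u^3/3 + C

Answer: sin^3(x)/3 + C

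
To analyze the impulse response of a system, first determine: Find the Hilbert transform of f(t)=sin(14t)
The Hilbert transform shifts each frequency component by -pi/2.
H{sin(wt)} = -cos(wt)
With w = 14: H{sin(14t)} = -cos(14t)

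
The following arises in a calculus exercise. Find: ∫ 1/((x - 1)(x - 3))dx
Partial fractions: 1/((x-1)(x-3))=A/(x-1) + B/(x-3)
A=-1/2, B=1/2
∫ [-1/2· 1/(x-1) + 1/2· 1/(x-3)] dx
=(1/2)[ln|x-3| - ln|x-1|] + C

Answer: (1/2)·ln|(x-3)/(x-1)| + C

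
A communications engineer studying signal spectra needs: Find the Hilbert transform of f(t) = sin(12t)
The Hilbert transform shifts each frequency component by -pi/2.
H{sin(wt)}=-cos(wt)
With w=12: H{sin(12t)}=-cos(12t)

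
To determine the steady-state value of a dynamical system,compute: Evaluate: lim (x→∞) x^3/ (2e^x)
Apply L'Hôpital 3 times (∞/∞ each time):
Eventually get 3!/(2e^x) → 0

Answer: 0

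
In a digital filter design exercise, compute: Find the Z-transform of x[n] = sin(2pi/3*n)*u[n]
Z{sin(w0 * n) * u[n]}=z * sin(w0)/(z^2-2z * cos(w0)+1)
With w0=2pi/3: X(z)=z * sin(2pi/3)/(z^2-2z * cos(2pi/3)+1)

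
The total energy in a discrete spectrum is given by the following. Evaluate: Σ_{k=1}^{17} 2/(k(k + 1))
Partial fractions: 2/(k(k+1)) = 2/k - 2/(k+1)
Telescoping sum: 2(1-1/18) = 2·17/18

Answer: 17/9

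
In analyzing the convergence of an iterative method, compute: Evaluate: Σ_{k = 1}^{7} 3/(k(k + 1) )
Partial fractions: 3/(k(k + 1))=3/k - 3/(k + 1)
Telescoping sum: 3(1 - 1/8)=3·7/8

Answer: 21/8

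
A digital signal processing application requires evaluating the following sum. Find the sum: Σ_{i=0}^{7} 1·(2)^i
Geometric series: S = a(1 - r^n)/(1 - r)
a = 1, r = 2, n = 8
S = 1(1 - 256)/-1 = 255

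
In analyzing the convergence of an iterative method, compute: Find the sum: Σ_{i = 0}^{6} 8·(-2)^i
Geometric series: S=a(1 - r^n)/(1 - r)
a=8, r=-2, n=7
S=8(1 + 128)/3=344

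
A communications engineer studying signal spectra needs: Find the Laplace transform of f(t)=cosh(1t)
L{cosh(at)} = s/(s²-a²)
L{cosh(1t)} = s/(s²-1)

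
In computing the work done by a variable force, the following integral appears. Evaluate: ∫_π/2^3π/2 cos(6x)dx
Antiderivative: sin(6x)/6
Evaluate at bounds: [sin(6·3π/2)/6] - [sin(6·π/2)/6]
= ((0) - (0))/6 = 0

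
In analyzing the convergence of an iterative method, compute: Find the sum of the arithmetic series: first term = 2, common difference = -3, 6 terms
Last term: a_n=2 + (6 - 1)·-3=-13
Sum=n(a_1 + a_n)/2=6(2 + (-13))/2=-33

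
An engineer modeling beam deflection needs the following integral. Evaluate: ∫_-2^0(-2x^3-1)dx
Step 1: Find antiderivative F(x) = (-1/2)x^4 - x
Step 2: F(0) - F(-2) = 0 - (-6) = 6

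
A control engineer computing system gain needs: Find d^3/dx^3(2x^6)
Apply power rule 3 times:
d^1: 12x^5
d^2: 60x^4
d^3: 240x^3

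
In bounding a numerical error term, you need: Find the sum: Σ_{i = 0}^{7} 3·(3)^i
Geometric series: S=a(1 - r^n)/(1 - r)
a=3, r=3, n=8
S=3(1-6561)/-2=9840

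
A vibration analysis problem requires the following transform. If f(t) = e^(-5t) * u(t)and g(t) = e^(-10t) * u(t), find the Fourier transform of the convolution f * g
By the convolution theorem: F{f * g} = F(omega) * G(omega)
F(omega) = 1/(5 + j * omega), G(omega) = 1/(10 + j * omega)
F{f * g} = 1/((5 + j * omega)(10 + j * omega))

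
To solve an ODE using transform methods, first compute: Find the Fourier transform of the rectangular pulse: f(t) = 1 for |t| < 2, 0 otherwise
F(omega)=integral from -2 to 2 of e^(-j * omega * t) dt
=2 * sin(2 * omega)/omega=4 * sinc(2 * omega/pi)

Answer: 2 * sin(2 * omega)/omega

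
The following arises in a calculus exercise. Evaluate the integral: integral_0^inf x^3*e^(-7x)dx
This is a Gamma integral. Substitute u = 7x (du = 7 dx):
integral_0^inf x^3*e^(-7x) dx = (1/7^4) integral_0^inf u^3*e^(-u) du
= Gamma(4)/7^4 = 3!/7^4 = 6/2401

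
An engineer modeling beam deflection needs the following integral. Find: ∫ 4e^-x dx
Since d/dx[e^-x]=- e^-x, we get -4e^-x + C

Answer: -4e^-x + C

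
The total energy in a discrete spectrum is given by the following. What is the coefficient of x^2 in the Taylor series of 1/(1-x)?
1/(1-x)=Σ x^n for |x|<1
All coefficients are 1

Answer: 1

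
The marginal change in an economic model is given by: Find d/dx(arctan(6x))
d/dx[arctan(u)]=u'/(1+u²), u=6x, u'=6

Answer: 6/(1+36x²)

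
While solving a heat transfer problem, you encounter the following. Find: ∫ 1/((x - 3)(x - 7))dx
Partial fractions: 1/((x-3)(x-7)) = A/(x-3) + B/(x-7)
A = -1/4, B = 1/4
∫ [-1/4· 1/(x-3) + 1/4· 1/(x-7)] dx
= (1/4)[ln|x-7| - ln|x-3|] + C

Answer: (1/4)·ln|(x-7)/(x-3)| + C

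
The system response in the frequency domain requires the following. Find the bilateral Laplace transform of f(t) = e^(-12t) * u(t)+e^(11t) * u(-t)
For e^(-12t)*u(t): L=1/(s + 12), Re(s) > -12
For e^(11t)*u(-t): L=-1/(s-11), Re(s) < 11
Combined: F(s)=1/(s + 12) - 1/(s-11), -12 < Re(s) < 11

Answer: 1/(s + 12) - 1/(s-11), ROC: -12 < Re(s) < 11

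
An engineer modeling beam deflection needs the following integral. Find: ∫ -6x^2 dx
Using power rule: ∫ -6x^2 dx = -6/3 x^3+C = -2x^3+C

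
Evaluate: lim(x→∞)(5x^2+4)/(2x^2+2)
Divide numerator and denominator by x^2:
lim (5 + 4/x^2)/(2 + 2/x^2) = 5/2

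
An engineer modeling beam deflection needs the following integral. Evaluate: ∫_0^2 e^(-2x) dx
Antiderivative: (1/(-2))e^(-2x)
Evaluate: (1/(-2))(e^-4 - 1)

Answer: (e^-4 - 1)/(-2)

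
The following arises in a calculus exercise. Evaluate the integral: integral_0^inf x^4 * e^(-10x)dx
This is a Gamma integral. Substitute u = 10x (du = 10 dx):
integral_0^inf x^4*e^(-10x) dx = (1/10^5) integral_0^inf u^4*e^(-u) du
= Gamma(5)/10^5 = 4!/10^5 = 24/100000

Answer: 3/12500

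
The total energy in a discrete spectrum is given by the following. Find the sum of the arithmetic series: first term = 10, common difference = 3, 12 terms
Last term: a_n = 10+(12-1)·3 = 43
Sum = n(a_1+a_n)/2 = 12(10+43)/2 = 318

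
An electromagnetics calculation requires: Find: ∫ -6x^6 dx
Using power rule: ∫ -6x^6 dx=-6/7 x^7 + C=(-6/7)x^7 + C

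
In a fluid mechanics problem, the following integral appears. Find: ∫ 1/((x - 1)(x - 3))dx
Partial fractions: 1/((x-1)(x-3))=A/(x-1)+B/(x-3)
A=-1/2, B=1/2
∫ [-1/2· 1/(x-1)+1/2· 1/(x-3)] dx
=(1/2)[ln|x-3| - ln|x-1|]+C

Answer: (1/2)·ln|(x-3)/(x-1)|+C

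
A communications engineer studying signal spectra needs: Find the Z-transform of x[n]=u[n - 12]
Using the time-shift property: Z{u[n-12]} = z^(-12) * z/(z-1)
= z^(-11)/(z-1)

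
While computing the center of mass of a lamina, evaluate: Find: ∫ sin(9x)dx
Using substitution u=9x: ∫ sin(u) du/9=-cos(u)/9 + C

Answer: (-1/9)cos(9x) + C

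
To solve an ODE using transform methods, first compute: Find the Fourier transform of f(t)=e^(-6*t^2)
The Fourier transform of a Gaussian e^(-a*t^2) is sqrt(pi/a)*e^(-omega^2/(4a)).
With a = 6: F(omega) = sqrt(pi/6)*e^(-omega^2/24)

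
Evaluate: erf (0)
erf(0) = 0 (error function is odd and erf(0) = 0 by definition)

Answer: 0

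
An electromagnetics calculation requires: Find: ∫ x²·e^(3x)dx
Integration by parts twice:
First: u=x², dv=e^(3x) dx => x²e^(3x)/3 - (2/3)∫ xe^(3x) dx
Second (∫ xe^(3x) dx): xe^(3x)/3 - e^(3x)/9
Combining: e^(3x)(x²/3-2x/9+2/27)+C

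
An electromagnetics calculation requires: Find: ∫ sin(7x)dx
Using substitution u = 7x: ∫ sin(u) du/7 = -cos(u)/7+C

Answer: (-1/7)cos(7x)+C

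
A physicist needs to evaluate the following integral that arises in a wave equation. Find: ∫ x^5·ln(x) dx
By parts: u=ln(x), dv=x^5 dx
du=1/x dx, v=x^6/6
=x^6·ln(x)/6 - ∫ x^5/6 dx
=x^6·ln(x)/6 - x^6/36+C

Answer: x^6(ln(x)/6-1/36)+C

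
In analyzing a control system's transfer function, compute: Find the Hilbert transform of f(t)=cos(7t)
The Hilbert transform shifts each frequency component by -pi/2.
H{cos(wt)} = sin(wt)
With w = 7: H{cos(7t)} = sin(7t)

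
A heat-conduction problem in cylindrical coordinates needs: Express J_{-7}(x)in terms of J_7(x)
For integer n: J_{-n}(x) = (-1)^n J_n(x)
With n = 7: J_{-7}(x) = (-1)^7 J_7(x) = -J_7(x)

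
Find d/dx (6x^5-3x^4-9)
Power rule: d/dx(ax^n)=n·a·x^(n-1)
Term by term: 30·x^4 - 12·x^3

Answer: 30x^4 - 12x^3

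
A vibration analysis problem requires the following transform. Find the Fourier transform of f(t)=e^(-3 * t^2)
The Fourier transform of a Gaussian e^(-a * t^2) is sqrt(pi/a) * e^(-omega^2/(4a)).
With a = 3: F(omega) = sqrt(pi/3) * e^(-omega^2/12)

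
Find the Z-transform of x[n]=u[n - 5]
Using the time-shift property: Z{u[n-5]} = z^(-5)*z/(z-1)
= z^(-4)/(z-1)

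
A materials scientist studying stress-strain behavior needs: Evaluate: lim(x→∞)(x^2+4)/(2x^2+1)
Divide numerator and denominator by x^2:
lim (1+4/x^2)/(2+1/x^2) = 1/2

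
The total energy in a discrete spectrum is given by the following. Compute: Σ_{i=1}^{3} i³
Using formula: Σ i^3 = [n(n + 1)/2]² = [3·4/2]² = 36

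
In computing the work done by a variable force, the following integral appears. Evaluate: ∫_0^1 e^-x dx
Antiderivative: -e^-x
Evaluate: -(e^-1 - 1)

Answer: (e^-1 - 1)/(-1)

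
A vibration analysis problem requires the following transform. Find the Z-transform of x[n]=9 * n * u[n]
Z{n*u[n]} = z/(z-1)^2
By linearity: Z{9*n*u[n]} = 9z/(z-1)^2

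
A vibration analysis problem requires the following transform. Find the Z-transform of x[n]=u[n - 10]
Using the time-shift property: Z{u[n-10]} = z^(-10) * z/(z-1)
= z^(-9)/(z-1)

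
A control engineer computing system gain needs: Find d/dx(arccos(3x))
d/dx[arccos(u)] = -u'/√(1-u²), u = 3x, u' = 3

Answer: -3/√(1 - 9x²)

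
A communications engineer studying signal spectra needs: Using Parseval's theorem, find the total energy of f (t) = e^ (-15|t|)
Parseval's theorem: E = integral |f(t)|^2 dt = (1/2pi) integral |F(omega)|^2 domega
E = integral_{-inf}^{inf} e^(-30|t|) dt = 2 * integral_0^inf e^(-30t) dt = 2/(2 * 15) = 1/15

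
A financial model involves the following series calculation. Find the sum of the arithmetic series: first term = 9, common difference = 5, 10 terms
Last term: a_n=9 + (10 - 1)·5=54
Sum=n(a_1 + a_n)/2=10(9 + 54)/2=315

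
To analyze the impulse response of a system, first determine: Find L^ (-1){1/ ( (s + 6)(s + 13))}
Partial fractions: 1/((s + 6)(s + 13))=A/(s + 6) + B/(s + 13)
Cover-up: A=1/(s + 13)|_{s=-6}=1/7; B=1/(s + 6)|_{s=-13}=-1/7
L^(-1)=(1/7)e^(-6t) - (1/7)e^(-13t)

Answer: (1/7)(e^(-6t) - e^(-13t))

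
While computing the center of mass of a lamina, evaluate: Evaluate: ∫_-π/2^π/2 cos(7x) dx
Antiderivative: sin(7x)/7
Evaluate at bounds: [sin(7·π/2)/7] - [sin(7·-π/2)/7]
=((-1) - (1))/7=-2/7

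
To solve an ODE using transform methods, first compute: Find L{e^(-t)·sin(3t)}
First shifting: L{e^(at)f(t)}=F(s-a)
L{sin(3t)}=3/(s²+9)
Shift: 3/((s+1)²+9)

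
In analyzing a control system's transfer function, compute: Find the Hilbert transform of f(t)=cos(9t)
The Hilbert transform shifts each frequency component by -pi/2.
H{cos(wt)}=sin(wt)
With w=9: H{cos(9t)}=sin(9t)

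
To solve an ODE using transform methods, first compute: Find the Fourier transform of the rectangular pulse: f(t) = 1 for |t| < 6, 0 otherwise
F(omega)=integral from -6 to 6 of e^(-j * omega * t) dt
=2 * sin(6 * omega)/omega=12 * sinc(6 * omega/pi)

Answer: 2 * sin(6 * omega)/omega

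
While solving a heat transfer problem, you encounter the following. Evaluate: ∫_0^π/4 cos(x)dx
Antiderivative: sin(x)
Evaluate at bounds: [sin(1·π/4)/1] - [sin(1·0)/1]
= ((√2/2) - (0))/1 = √2/2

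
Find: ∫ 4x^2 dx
Using power rule: ∫ 4x^2 dx = 4/3 x^3+C = (4/3)x^3+C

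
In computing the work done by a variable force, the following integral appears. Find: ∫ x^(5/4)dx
Power rule: ∫ x^(5/4) dx = x^(9/4)/(9/4) + C

Answer: (4/9)·x^(9/4) + C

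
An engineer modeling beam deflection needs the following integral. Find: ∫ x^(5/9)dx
Power rule: ∫ x^(5/9) dx = x^(14/9)/(14/9) + C

Answer: (9/14)·x^(14/9) + C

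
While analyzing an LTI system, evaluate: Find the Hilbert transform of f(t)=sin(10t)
The Hilbert transform shifts each frequency component by -pi/2.
H{sin(wt)} = -cos(wt)
With w = 10: H{sin(10t)} = -cos(10t)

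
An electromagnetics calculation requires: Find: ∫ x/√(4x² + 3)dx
Let u = 4x² + 3, du = 8x dx
∫ (1/8)·u^(-1/2) du = √u/4 + C

Answer: √(4x² + 3)/4 + C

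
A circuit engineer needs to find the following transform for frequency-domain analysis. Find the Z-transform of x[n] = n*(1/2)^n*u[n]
Using the property Z{n * a^n * u[n]}=az/(z-a)^2
With a=1/2: X(z)=(1/2)z/(z - 1/2)^2, |z| > 1/2

Answer: (1/2)z/(z - 1/2)^2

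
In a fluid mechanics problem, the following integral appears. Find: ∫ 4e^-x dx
Since d/dx[e^-x]=- e^-x, we get -4e^-x + C

Answer: -4e^-x + C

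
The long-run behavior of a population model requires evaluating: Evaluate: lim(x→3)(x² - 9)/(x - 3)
Factor: (x² - 9)=(x-3)(x + 3)
Cancel (x-3): lim(x→3) (x + 3)=6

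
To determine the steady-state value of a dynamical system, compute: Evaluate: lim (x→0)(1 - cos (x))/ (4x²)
Using 1-cos(u) ≈ u²/2 for small u:
(1-cos(x)) ≈ (x)²/2 = 1x²/2
So limit = 1/(2·4) = 1/8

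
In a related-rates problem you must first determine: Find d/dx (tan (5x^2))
Chain rule: d/dx[tan(u)]=sec²(u)·u' where u=5x^2
u'=10x

Answer: 10x·sec²(5x^2)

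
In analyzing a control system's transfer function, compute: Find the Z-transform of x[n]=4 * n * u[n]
Z{n * u[n]}=z/(z-1)^2
By linearity: Z{4 * n * u[n]}=4z/(z-1)^2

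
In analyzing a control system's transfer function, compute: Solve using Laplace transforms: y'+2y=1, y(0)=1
Take L of both sides: sY(s)-1+2Y(s) = 1/s
Y(s)(s+2) = 1/s+1
Y(s) = 1/(s(s+2))+1/(s+2)
Partial fractions: 1/(s(s+2)) = (1/2)/s - (1/2)/(s+2)
So Y(s) = (1/2)/s+(1/2)/(s+2)
Inverse transform (L^(-1){1/s} = 1, L^(-1){1/(s+2)} = e^(-2t)):

Answer: y(t) = 1/2+(1/2)·e^(-2t)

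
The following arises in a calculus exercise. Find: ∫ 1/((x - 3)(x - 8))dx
Partial fractions: 1/((x-3)(x-8))=A/(x-3) + B/(x-8)
A=-1/5, B=1/5
∫ [-1/5· 1/(x-3) + 1/5· 1/(x-8)] dx
=(1/5)[ln|x-8| - ln|x-3|] + C

Answer: (1/5)·ln|(x-8)/(x-3)| + C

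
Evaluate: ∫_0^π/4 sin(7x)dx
Antiderivative: -cos(7x)/7
Evaluate at bounds: [-cos(7·π/4)/7] - [-cos(7·0)/7]
=(-(√2/2)+(1))/7=1/7 - √2/14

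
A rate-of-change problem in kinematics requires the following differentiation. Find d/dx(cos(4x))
Chain rule: d/dx[cos(u)] = -sin(u)·u' where u = 4x
u' = 4

Answer: -4·sin(4x)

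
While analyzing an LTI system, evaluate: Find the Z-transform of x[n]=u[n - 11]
Using the time-shift property: Z{u[n-11]} = z^(-11) * z/(z-1)
= z^(-10)/(z-1)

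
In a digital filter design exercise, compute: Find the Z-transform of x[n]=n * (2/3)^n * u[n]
Using the property Z{n*a^n*u[n]} = az/(z-a)^2
With a = 2/3: X(z) = (2/3)z/(z - 2/3)^2, |z| > 2/3

Answer: (2/3)z/(z - 2/3)^2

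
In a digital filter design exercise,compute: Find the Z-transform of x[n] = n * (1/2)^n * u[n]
Using the property Z{n * a^n * u[n]} = az/(z-a)^2
With a = 1/2: X(z) = (1/2)z/(z - 1/2)^2, |z| > 1/2

Answer: (1/2)z/(z - 1/2)^2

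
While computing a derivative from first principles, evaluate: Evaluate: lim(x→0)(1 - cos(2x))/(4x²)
Using 1-cos(u) ≈ u²/2 for small u:
(1-cos(2x)) ≈ (2x)²/2 = 4x²/2
So limit = 4/(2·4) = 1/2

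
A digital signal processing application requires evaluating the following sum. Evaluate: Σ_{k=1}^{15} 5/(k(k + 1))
Partial fractions: 5/(k(k + 1)) = 5/k - 5/(k + 1)
Telescoping sum: 5(1 - 1/16) = 5·15/16

Answer: 75/16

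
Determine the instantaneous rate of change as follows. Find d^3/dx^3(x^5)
Apply power rule 3 times:
d^1: 5x^4
d^2: 20x^3
d^3: 60x^2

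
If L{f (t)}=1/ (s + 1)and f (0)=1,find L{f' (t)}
L{f'(t)} = s·F(s) - f(0) = s/(s+1)-1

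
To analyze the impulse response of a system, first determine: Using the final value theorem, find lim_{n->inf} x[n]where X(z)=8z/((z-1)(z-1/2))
Final value theorem: lim x[n]=lim_{z->1} (z-1) * X(z)
(z-1) * X(z)=8z/(z-1/2)
As z->1: 8/(1 - 1/2)=8/(1/2)=16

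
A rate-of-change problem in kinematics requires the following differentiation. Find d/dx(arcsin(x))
d/dx[arcsin(u)] = u'/√(1-u²), u = x, u' = 1

Answer: 1/√(1-x²)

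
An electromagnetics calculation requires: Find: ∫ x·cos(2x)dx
By parts: u=x, dv=cos(2x) dx
du=dx, v=sin(2x)/2
=x·sin(2x)/2+cos(2x)/2²+C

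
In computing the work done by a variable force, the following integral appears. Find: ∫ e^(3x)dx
Since d/dx[e^(3x)]=3e^(3x), we get 1/3 e^(3x) + C

Answer: (1/3)e^(3x) + C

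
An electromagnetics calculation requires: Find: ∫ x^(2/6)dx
Power rule: ∫ x^(1/3) dx = x^(4/3)/(4/3)+C

Answer: (3/4)·x^(4/3)+C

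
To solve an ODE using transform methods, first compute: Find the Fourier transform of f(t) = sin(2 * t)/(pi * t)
sin(W * t)/(pi * t)=(W/pi) * sinc(W * t/pi) is the impulse response of the ideal low-pass filter with cutoff W (here W=2).
Its Fourier transform is a rectangular function:
F(omega)=1 for |omega| < 2, 0 otherwise

Answer: rect(omega/4) [i.e., 1 for |omega| < 2, 0 otherwise]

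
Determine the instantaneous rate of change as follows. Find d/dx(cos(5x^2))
Chain rule: d/dx[cos(u)]=-sin(u)·u' where u=5x^2
u'=10x

Answer: -10x·sin(5x^2)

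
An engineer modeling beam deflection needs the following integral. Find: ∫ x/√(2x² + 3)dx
Let u = 2x²+3, du = 4x dx
∫ (1/4)·u^(-1/2) du = √u/2+C

Answer: √(2x²+3)/2+C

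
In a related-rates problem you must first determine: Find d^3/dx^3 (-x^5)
Apply power rule 3 times:
d^1: -5x^4
d^2: -20x^3
d^3: -60x^2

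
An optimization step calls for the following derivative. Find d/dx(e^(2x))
Chain rule: d/dx[e^u]=e^u · u' where u=2x
u'=2

Answer: 2·e^(2x)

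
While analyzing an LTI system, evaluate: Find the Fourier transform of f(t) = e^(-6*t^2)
The Fourier transform of a Gaussian e^(-a * t^2) is sqrt(pi/a) * e^(-omega^2/(4a)).
With a=6: F(omega)=sqrt(pi/6) * e^(-omega^2/24)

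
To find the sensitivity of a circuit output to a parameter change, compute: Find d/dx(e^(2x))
Chain rule: d/dx[e^u] = e^u · u' where u = 2x
u' = 2

Answer: 2·e^(2x)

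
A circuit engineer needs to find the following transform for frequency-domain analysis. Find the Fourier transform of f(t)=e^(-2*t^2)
The Fourier transform of a Gaussian e^(-a*t^2) is sqrt(pi/a)*e^(-omega^2/(4a)).
With a=2: F(omega)=sqrt(pi/2)*e^(-omega^2/8)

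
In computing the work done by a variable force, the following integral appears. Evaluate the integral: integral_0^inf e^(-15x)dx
integral_0^inf e^(-15x) dx = [-1/15*e^(-15x)]_0^inf
= 0 - (-1/15) = 1/15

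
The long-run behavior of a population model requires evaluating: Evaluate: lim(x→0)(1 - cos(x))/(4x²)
Using 1-cos(u) ≈ u²/2 for small u:
(1-cos(x)) ≈ (x)²/2=1x²/2
So limit=1/(2·4)=1/8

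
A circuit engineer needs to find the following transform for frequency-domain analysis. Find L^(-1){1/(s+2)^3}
L^(-1){1/(s-a)^n} = t^(n-1)·e^(at)/(n-1)!
Here a = -2, n = 3: t^2·e^(-2t)/2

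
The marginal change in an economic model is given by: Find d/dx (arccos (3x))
d/dx[arccos(u)] = -u'/√(1-u²), u = 3x, u' = 3

Answer: -3/√(1 - 9x²)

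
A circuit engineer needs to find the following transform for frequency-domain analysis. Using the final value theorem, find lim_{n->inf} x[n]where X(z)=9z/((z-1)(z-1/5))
Final value theorem: lim x[n] = lim_{z->1} (z-1) * X(z)
(z-1) * X(z) = 9z/(z-1/5)
As z->1: 9/(1-1/5) = 9/(4/5) = 45/4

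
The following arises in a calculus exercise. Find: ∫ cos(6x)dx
Using substitution u = 6x: ∫ cos(u) du/6 = sin(u)/6 + C

Answer: (1/6)sin(6x) + C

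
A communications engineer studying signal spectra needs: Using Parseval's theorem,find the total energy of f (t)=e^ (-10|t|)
Parseval's theorem: E=integral |f(t)|^2 dt=(1/2pi) integral |F(omega)|^2 domega
E=integral_{-inf}^{inf} e^(-20|t|) dt=2*integral_0^inf e^(-20t) dt=2/(2*10)=1/10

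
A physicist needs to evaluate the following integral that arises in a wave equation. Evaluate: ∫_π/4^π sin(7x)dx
Antiderivative: -cos(7x)/7
Evaluate at bounds: [-cos(7·π)/7] - [-cos(7·π/4)/7]
=(-(-1)+(√2/2))/7=1/7+√2/14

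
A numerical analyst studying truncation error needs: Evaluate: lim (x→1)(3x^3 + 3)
Polynomial is continuous, so substitute x=1:
3·1^3+3=6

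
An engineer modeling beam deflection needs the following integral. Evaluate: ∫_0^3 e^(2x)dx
Antiderivative: (1/2)e^(2x)
Evaluate: (1/2)(e^6-1)

Answer: (e^6-1)/2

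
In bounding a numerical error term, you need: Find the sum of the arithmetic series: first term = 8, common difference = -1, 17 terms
Last term: a_n=8+(17-1)·-1=-8
Sum=n(a_1+a_n)/2=17(8+(-8))/2=0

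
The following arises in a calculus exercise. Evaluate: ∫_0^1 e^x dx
Antiderivative: e^x
Evaluate: (e^1 - 1)

Answer: e^1 - 1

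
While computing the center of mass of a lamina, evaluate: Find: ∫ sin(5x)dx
Using substitution u = 5x: ∫ sin(u) du/5 = -cos(u)/5+C

Answer: (-1/5)cos(5x)+C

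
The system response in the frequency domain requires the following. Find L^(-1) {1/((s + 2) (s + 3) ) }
Partial fractions: 1/((s+2)(s+3)) = A/(s+2)+B/(s+3)
Cover-up: A = 1/(s+3)|_{s = -2} = 1; B = 1/(s+2)|_{s = -3} = -1
L^(-1) = e^(-2t) - e^(-3t)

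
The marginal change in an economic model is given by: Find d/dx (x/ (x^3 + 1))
Quotient rule: (f/g)' = (f'g - fg')/g²
f = x, f' = 1
g = x^3+1, g' = 3x^2

Answer: (1·(x^3+1)-3x^3)/(x^3+1)²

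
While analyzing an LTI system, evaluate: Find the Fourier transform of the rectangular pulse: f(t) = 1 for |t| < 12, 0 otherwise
F(omega)=integral from -12 to 12 of e^(-j * omega * t) dt
=2 * sin(12 * omega)/omega=24 * sinc(12 * omega/pi)

Answer: 2 * sin(12 * omega)/omega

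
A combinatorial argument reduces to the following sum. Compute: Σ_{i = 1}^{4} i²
Using formula: Σ i^2=n(n+1)(2n+1)/6=4·5·9/6=30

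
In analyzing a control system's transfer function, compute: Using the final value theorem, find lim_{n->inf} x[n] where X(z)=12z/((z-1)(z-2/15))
Final value theorem: lim x[n] = lim_{z->1} (z-1) * X(z)
(z-1) * X(z) = 12z/(z-2/15)
As z->1: 12/(1-2/15) = 12/(13/15) = 180/13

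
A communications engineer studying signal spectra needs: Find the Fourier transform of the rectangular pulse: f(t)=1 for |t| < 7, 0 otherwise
F(omega) = integral from -7 to 7 of e^(-j * omega * t) dt
= 2 * sin(7 * omega)/omega = 14 * sinc(7 * omega/pi)

Answer: 2 * sin(7 * omega)/omega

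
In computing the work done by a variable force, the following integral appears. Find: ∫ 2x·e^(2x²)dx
Let u=2x², du=4x dx
∫ (1/2)e^u du=e^u/2 + C

Answer: e^(2x²)/2 + C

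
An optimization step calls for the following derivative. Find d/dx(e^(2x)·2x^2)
Product rule: (fg)' = f'g+fg'
f = e^(2x), f' = 2·e^(2x)
g = 2x^2, g' = 4x

Answer: 4·e^(2x)·x^2+4·e^(2x)·x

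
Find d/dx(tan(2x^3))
Chain rule: d/dx[tan(u)] = sec²(u)·u' where u = 2x^3
u' = 6x^2

Answer: 6x^2·sec²(2x^3)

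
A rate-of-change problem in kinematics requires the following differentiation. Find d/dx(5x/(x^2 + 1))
Quotient rule: (f/g)' = (f'g - fg')/g²
f = 5x, f' = 5
g = x^2 + 1, g' = 2x

Answer: (5·(x^2 + 1) - 10x^2)/(x^2 + 1)²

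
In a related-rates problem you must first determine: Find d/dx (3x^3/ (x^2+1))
Quotient rule: (f/g)' = (f'g - fg')/g²
f = 3x^3, f' = 9x^2
g = x^2 + 1, g' = 2x

Answer: (9x^2·(x^2 + 1) - 6x^4)/(x^2 + 1)²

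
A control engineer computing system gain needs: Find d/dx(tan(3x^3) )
Chain rule: d/dx[tan(u)]=sec²(u)·u' where u=3x^3
u'=9x^2

Answer: 9x^2·sec²(3x^3)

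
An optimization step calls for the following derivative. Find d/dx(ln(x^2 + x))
Chain rule: d/dx[ln(u)]=u'/u where u=x^2 + x
u'=2x + 1

Answer: (2x + 1)/(x^2 + x)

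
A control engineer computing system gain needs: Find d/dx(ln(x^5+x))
Chain rule: d/dx[ln(u)] = u'/u where u = x^5 + x
u' = 5x^4 + 1

Answer: (5x^4 + 1)/(x^5 + x)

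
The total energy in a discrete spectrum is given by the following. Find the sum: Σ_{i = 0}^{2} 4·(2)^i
Geometric series: S = a(1 - r^n)/(1 - r)
a = 4, r = 2, n = 3
S = 4(1 - 8)/-1 = 28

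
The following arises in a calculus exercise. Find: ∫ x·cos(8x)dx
By parts: u=x, dv=cos(8x) dx
du=dx, v=sin(8x)/8
=x·sin(8x)/8 + cos(8x)/8² + C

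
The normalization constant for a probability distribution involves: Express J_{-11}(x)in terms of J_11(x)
For integer n: J_{-n}(x) = (-1)^n J_n(x)
With n = 11: J_{-11}(x) = (-1)^11 J_11(x) = -J_11(x)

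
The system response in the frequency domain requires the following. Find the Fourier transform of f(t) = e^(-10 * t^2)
The Fourier transform of a Gaussian e^(-a * t^2) is sqrt(pi/a) * e^(-omega^2/(4a)).
With a=10: F(omega)=sqrt(pi/10) * e^(-omega^2/40)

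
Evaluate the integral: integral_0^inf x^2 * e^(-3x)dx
This is a Gamma integral. Substitute u = 3x (du = 3 dx):
integral_0^inf x^2*e^(-3x) dx = (1/3^3) integral_0^inf u^2*e^(-u) du
= Gamma(3)/3^3 = 2!/3^3 = 2/27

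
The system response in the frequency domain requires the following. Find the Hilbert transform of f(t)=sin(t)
The Hilbert transform shifts each frequency component by -pi/2.
H{sin(wt)}=-cos(wt)
With w=1: H{sin(t)}=-cos(t)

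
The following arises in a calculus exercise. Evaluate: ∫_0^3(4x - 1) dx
Step 1: Find antiderivative F(x)=2x^2 - x
Step 2: F(3) - F(0)=15 - (0)=15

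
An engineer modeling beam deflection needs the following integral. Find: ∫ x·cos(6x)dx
By parts: u = x, dv = cos(6x) dx
du = dx, v = sin(6x)/6
= x·sin(6x)/6+cos(6x)/6²+C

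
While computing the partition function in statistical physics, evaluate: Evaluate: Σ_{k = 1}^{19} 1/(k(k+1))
Partial fractions: 1/(k(k+1))=1/k - 1/(k+1)
Telescoping sum: 1(1-1/20)=1·19/20

Answer: 19/20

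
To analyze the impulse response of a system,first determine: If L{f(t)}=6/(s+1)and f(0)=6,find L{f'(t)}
L{f'(t)}=s·F(s) - f(0)=6s/(s+1)-6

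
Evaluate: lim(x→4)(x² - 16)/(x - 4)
Factor: (x² - 16)=(x-4)(x + 4)
Cancel (x-4): lim(x→4) (x + 4)=8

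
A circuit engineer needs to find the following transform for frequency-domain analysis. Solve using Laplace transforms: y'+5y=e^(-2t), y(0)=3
Take L: sY - 3 + 5Y = 1/(s + 2)
Y(s + 5) = 1/(s + 2) + 3
Y = 1/((s + 2)(s + 5)) + 3/(s + 5)
Partial fractions: 1/((s + 2)(s + 5)) = (1/3)/(s + 2) - (1/3)/(s + 5)
So Y = (1/3)/(s + 2) + (8/3)/(s + 5)
Inverse Laplace transform (L^(-1){1/(s + 2)} = e^(-2t), L^(-1){1/(s + 5)} = e^(-5t)):

Answer: y(t) = (1/3)·e^(-2t) + (8/3)·e^(-5t)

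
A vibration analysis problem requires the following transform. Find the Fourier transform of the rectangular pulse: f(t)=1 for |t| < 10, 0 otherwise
F(omega)=integral from -10 to 10 of e^(-j * omega * t) dt
=2 * sin(10 * omega)/omega=20 * sinc(10 * omega/pi)

Answer: 2 * sin(10 * omega)/omega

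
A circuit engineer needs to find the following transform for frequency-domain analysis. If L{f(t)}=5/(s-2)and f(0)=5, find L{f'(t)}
L{f'(t)}=s·F(s) - f(0)=5s/(s-2)-5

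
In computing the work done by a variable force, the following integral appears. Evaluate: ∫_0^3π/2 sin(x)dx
Antiderivative: -cos(x)
Evaluate at bounds: [-cos(1·3π/2)/1] - [-cos(1·0)/1]
= (-(0) + (1))/1 = 1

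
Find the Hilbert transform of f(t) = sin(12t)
The Hilbert transform shifts each frequency component by -pi/2.
H{sin(wt)} = -cos(wt)
With w = 12: H{sin(12t)} = -cos(12t)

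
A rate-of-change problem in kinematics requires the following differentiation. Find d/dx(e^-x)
Chain rule: d/dx[e^u]=e^u · u' where u=-x
u'=-1

Answer: -1·e^-x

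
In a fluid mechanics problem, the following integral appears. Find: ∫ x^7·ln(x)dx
By parts: u = ln(x), dv = x^7 dx
du = 1/x dx, v = x^8/8
= x^8·ln(x)/8 - ∫ x^7/8 dx
= x^8·ln(x)/8 - x^8/64+C

Answer: x^8(ln(x)/8-1/64)+C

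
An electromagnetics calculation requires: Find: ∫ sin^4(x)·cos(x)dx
Let u=sin(x), du=cos(x) dx
∫ u^4 du=u^5/5+C

Answer: sin^5(x)/5+C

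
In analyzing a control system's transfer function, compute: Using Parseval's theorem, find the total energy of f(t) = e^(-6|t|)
Parseval's theorem: E = integral |f(t)|^2 dt = (1/2pi) integral |F(omega)|^2 domega
E = integral_{-inf}^{inf} e^(-12|t|) dt = 2 * integral_0^inf e^(-12t) dt = 2/(2 * 6) = 1/6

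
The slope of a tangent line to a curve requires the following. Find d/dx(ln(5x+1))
Chain rule: d/dx[ln(u)]=u'/u where u=5x+1
u'=5

Answer: (5)/(5x+1)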